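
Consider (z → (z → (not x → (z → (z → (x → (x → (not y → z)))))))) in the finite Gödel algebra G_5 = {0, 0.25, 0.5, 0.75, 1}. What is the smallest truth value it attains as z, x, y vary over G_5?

1.00

Every assignment gives 1. For instance at z = 0, x = 0, y = 0:
  not x: Gödel ¬ of 0 = 1 (operand is 0)
  not y: Gödel ¬ of 0 = 1 (operand is 0)
  (not y → z): 1 > 0, so result = 0
  (x → (not y → z)): 0 ≤ 0, so result = 1
  (x → (x → (not y → z))): 0 ≤ 1, so result = 1
  (z → (x → (x → (not y → z)))): 0 ≤ 1, so result = 1
  (z → (z → (x → (x → (not y → z))))): 0 ≤ 1, so result = 1
  (not x → (z → (z → (x → (x → (not y → z)))))): 1 ≤ 1, so result = 1
  (z → (not x → (z → (z → (x → (x → (not y → z))))))): 0 ≤ 1, so result = 1
  (z → (z → (not x → (z → (z → (x → (x → (not y → z)))))))): 0 ≤ 1, so result = 1
All 125 assignments give value 1 — the formula is a G_5-tautology.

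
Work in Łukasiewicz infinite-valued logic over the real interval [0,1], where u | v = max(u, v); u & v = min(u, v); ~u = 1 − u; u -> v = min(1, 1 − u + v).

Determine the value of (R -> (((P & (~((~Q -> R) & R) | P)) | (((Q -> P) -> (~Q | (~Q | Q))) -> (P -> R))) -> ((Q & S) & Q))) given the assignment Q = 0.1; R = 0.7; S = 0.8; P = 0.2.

0.40

~Q: Łukasiewicz ¬ gives 1 − 0.1 = 0.9
(~Q -> R): min(1, 1 − 0.9 + 0.7) = 0.8
((~Q -> R) & R) = min(0.8, 0.7) = 0.7
~((~Q -> R) & R): Łukasiewicz ¬ gives 1 − 0.7 = 0.3
(~((~Q -> R) & R) | P) = max(0.3, 0.2) = 0.3
(P & (~((~Q -> R) & R) | P)) = min(0.2, 0.3) = 0.2
(Q -> P): min(1, 1 − 0.1 + 0.2) = 1
~Q: Łukasiewicz ¬ gives 1 − 0.1 = 0.9
~Q: Łukasiewicz ¬ gives 1 − 0.1 = 0.9
(~Q | Q) = max(0.9, 0.1) = 0.9
(~Q | (~Q | Q)) = max(0.9, 0.9) = 0.9
((Q -> P) -> (~Q | (~Q | Q))): min(1, 1 − 1 + 0.9) = 0.9
(P -> R): min(1, 1 − 0.2 + 0.7) = 1
(((Q -> P) -> (~Q | (~Q | Q))) -> (P -> R)): min(1, 1 − 0.9 + 1) = 1
((P & (~((~Q -> R) & R) | P)) | (((Q -> P) -> (~Q | (~Q | Q))) -> (P -> R))) = max(0.2, 1) = 1
(Q & S) = min(0.1, 0.8) = 0.1
((Q & S) & Q) = min(0.1, 0.1) = 0.1
(((P & (~((~Q -> R) & R) | P)) | (((Q -> P) -> (~Q | (~Q | Q))) -> (P -> R))) -> ((Q & S) & Q)): min(1, 1 − 1 + 0.1) = 0.1
(R -> (((P & (~((~Q -> R) & R) | P)) | (((Q -> P) -> (~Q | (~Q | Q))) -> (P -> R))) -> ((Q & S) & Q))): min(1, 1 − 0.7 + 0.1) = 0.4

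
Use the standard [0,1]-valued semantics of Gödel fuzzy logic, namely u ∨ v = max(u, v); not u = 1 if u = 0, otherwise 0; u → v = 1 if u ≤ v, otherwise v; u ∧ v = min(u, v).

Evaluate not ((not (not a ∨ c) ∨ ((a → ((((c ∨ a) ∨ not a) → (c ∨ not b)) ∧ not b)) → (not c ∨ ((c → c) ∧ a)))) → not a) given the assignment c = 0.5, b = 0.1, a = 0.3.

not a: Gödel ¬ of 0.3 = 0 (operand ≠ 0)
(not a ∨ c) = max(0, 0.5) = 0.5
not (not a ∨ c): Gödel ¬ of 0.5 = 0 (operand ≠ 0)
(c ∨ a) = max(0.5, 0.3) = 0.5
not a: Gödel ¬ of 0.3 = 0 (operand ≠ 0)
((c ∨ a) ∨ not a) = max(0.5, 0) = 0.5
not b: Gödel ¬ of 0.1 = 0 (operand ≠ 0)
(c ∨ not b) = max(0.5, 0) = 0.5
(((c ∨ a) ∨ not a) → (c ∨ not b)): 0.5 ≤ 0.5, so result = 1
not b: Gödel ¬ of 0.1 = 0 (operand ≠ 0)
((((c ∨ a) ∨ not a) → (c ∨ not b)) ∧ not b) = min(1, 0) = 0
(a → ((((c ∨ a) ∨ not a) → (c ∨ not b)) ∧ not b)): 0.3 > 0, so result = 0
not c: Gödel ¬ of 0.5 = 0 (operand ≠ 0)
(c → c): 0.5 ≤ 0.5, so result = 1
((c → c) ∧ a) = min(1, 0.3) = 0.3
(not c ∨ ((c → c) ∧ a)) = max(0, 0.3) = 0.3
((a → ((((c ∨ a) ∨ not a) → (c ∨ not b)) ∧ not b)) → (not c ∨ ((c → c) ∧ a))): 0 ≤ 0.3, so result = 1
(not (not a ∨ c) ∨ ((a → ((((c ∨ a) ∨ not a) → (c ∨ not b)) ∧ not b)) → (not c ∨ ((c → c) ∧ a)))) = max(0, 1) = 1
not a: Gödel ¬ of 0.3 = 0 (operand ≠ 0)
((not (not a ∨ c) ∨ ((a → ((((c ∨ a) ∨ not a) → (c ∨ not b)) ∧ not b)) → (not c ∨ ((c → c) ∧ a)))) → not a): 1 > 0, so result = 0
not ((not (not a ∨ c) ∨ ((a → ((((c ∨ a) ∨ not a) → (c ∨ not b)) ∧ not b)) → (not c ∨ ((c → c) ∧ a)))) → not a): Gödel ¬ of 0 = 1 (operand is 0)

1.00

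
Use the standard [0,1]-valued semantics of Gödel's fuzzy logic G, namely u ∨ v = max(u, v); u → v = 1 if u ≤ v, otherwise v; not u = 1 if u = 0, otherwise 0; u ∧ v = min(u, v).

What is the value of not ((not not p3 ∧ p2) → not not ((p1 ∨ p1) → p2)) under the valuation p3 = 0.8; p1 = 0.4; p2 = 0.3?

not p3: Gödel ¬ of 0.8 = 0 (operand ≠ 0)
not not p3: Gödel ¬ of 0 = 1 (operand is 0)
(not not p3 ∧ p2) = min(1, 0.3) = 0.3
(p1 ∨ p1) = max(0.4, 0.4) = 0.4
((p1 ∨ p1) → p2): 0.4 > 0.3, so result = 0.3
not ((p1 ∨ p1) → p2): Gödel ¬ of 0.3 = 0 (operand ≠ 0)
not not ((p1 ∨ p1) → p2): Gödel ¬ of 0 = 1 (operand is 0)
((not not p3 ∧ p2) → not not ((p1 ∨ p1) → p2)): 0.3 ≤ 1, so result = 1
not ((not not p3 ∧ p2) → not not ((p1 ∨ p1) → p2)): Gödel ¬ of 1 = 0 (operand ≠ 0)

0.00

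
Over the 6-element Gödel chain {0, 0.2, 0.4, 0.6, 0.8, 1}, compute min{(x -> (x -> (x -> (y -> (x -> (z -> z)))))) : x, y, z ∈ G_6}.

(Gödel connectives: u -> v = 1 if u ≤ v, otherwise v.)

Every assignment gives 1. For instance at x = 0, y = 0, z = 0:
  (z -> z): 0 ≤ 0, so result = 1
  (x -> (z -> z)): 0 ≤ 1, so result = 1
  (y -> (x -> (z -> z))): 0 ≤ 1, so result = 1
  (x -> (y -> (x -> (z -> z)))): 0 ≤ 1, so result = 1
  (x -> (x -> (y -> (x -> (z -> z))))): 0 ≤ 1, so result = 1
  (x -> (x -> (x -> (y -> (x -> (z -> z)))))): 0 ≤ 1, so result = 1
All 216 assignments give value 1 — the formula is a G_6-tautology.

1.00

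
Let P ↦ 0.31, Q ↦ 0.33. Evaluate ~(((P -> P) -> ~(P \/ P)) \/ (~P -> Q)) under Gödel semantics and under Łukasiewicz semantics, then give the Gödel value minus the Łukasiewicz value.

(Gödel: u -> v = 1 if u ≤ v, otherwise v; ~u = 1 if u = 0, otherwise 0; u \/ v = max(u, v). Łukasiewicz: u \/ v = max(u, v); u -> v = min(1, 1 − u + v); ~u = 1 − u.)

-0.31

Gödel evaluation:
  (P -> P): 0.31 ≤ 0.31, so result = 1
  (P \/ P) = max(0.31, 0.31) = 0.31
  ~(P \/ P): Gödel ¬ of 0.31 = 0 (operand ≠ 0)
  ((P -> P) -> ~(P \/ P)): 1 > 0, so result = 0
  ~P: Gödel ¬ of 0.31 = 0 (operand ≠ 0)
  (~P -> Q): 0 ≤ 0.33, so result = 1
  (((P -> P) -> ~(P \/ P)) \/ (~P -> Q)) = max(0, 1) = 1
  ~(((P -> P) -> ~(P \/ P)) \/ (~P -> Q)): Gödel ¬ of 1 = 0 (operand ≠ 0)
  Gödel value = 0
Łukasiewicz evaluation:
  (P -> P): min(1, 1 − 0.31 + 0.31) = 1
  (P \/ P) = max(0.31, 0.31) = 0.31
  ~(P \/ P): Łukasiewicz ¬ gives 1 − 0.31 = 0.69
  ((P -> P) -> ~(P \/ P)): min(1, 1 − 1 + 0.69) = 0.69
  ~P: Łukasiewicz ¬ gives 1 − 0.31 = 0.69
  (~P -> Q): min(1, 1 − 0.69 + 0.33) = 0.64
  (((P -> P) -> ~(P \/ P)) \/ (~P -> Q)) = max(0.69, 0.64) = 0.69
  ~(((P -> P) -> ~(P \/ P)) \/ (~P -> Q)): Łukasiewicz ¬ gives 1 − 0.69 = 0.31
  Łukasiewicz value = 0.31
Difference: 0 − 0.31 = -0.31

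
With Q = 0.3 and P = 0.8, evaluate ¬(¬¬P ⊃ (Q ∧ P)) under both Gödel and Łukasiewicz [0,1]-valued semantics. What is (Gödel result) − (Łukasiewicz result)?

Gödel evaluation:
  ¬P: Gödel ¬ of 0.8 = 0 (operand ≠ 0)
  ¬¬P: Gödel ¬ of 0 = 1 (operand is 0)
  (Q ∧ P) = min(0.3, 0.8) = 0.3
  (¬¬P ⊃ (Q ∧ P)): 1 > 0.3, so result = 0.3
  ¬(¬¬P ⊃ (Q ∧ P)): Gödel ¬ of 0.3 = 0 (operand ≠ 0)
  Gödel value = 0
Łukasiewicz evaluation:
  ¬P: Łukasiewicz ¬ gives 1 − 0.8 = 0.2
  ¬¬P: Łukasiewicz ¬ gives 1 − 0.2 = 0.8
  (Q ∧ P) = min(0.3, 0.8) = 0.3
  (¬¬P ⊃ (Q ∧ P)): min(1, 1 − 0.8 + 0.3) = 0.5
  ¬(¬¬P ⊃ (Q ∧ P)): Łukasiewicz ¬ gives 1 − 0.5 = 0.5
  Łukasiewicz value = 0.5
Difference: 0 − 0.5 = -0.50

-0.50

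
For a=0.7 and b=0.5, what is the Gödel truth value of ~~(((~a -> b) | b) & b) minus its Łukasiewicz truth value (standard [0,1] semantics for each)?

Gödel evaluation:
  ~a: Gödel ¬ of 0.7 = 0 (operand ≠ 0)
  (~a -> b): 0 ≤ 0.5, so result = 1
  ((~a -> b) | b) = max(1, 0.5) = 1
  (((~a -> b) | b) & b) = min(1, 0.5) = 0.5
  ~(((~a -> b) | b) & b): Gödel ¬ of 0.5 = 0 (operand ≠ 0)
  ~~(((~a -> b) | b) & b): Gödel ¬ of 0 = 1 (operand is 0)
  Gödel value = 1
Łukasiewicz evaluation:
  ~a: Łukasiewicz ¬ gives 1 − 0.7 = 0.3
  (~a -> b): min(1, 1 − 0.3 + 0.5) = 1
  ((~a -> b) | b) = max(1, 0.5) = 1
  (((~a -> b) | b) & b) = min(1, 0.5) = 0.5
  ~(((~a -> b) | b) & b): Łukasiewicz ¬ gives 1 − 0.5 = 0.5
  ~~(((~a -> b) | b) & b): Łukasiewicz ¬ gives 1 − 0.5 = 0.5
  Łukasiewicz value = 0.5
Difference: 1 − 0.5 = 0.50

0.50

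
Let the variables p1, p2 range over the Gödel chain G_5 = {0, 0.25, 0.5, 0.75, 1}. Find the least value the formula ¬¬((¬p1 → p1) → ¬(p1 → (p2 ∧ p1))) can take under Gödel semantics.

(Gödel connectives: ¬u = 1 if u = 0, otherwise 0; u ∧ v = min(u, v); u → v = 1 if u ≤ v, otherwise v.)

0.00

The minimum is attained at p1 = 0.25, p2 = 0.25:
  ¬p1: Gödel ¬ of 0.25 = 0 (operand ≠ 0)
  (¬p1 → p1): 0 ≤ 0.25, so result = 1
  (p2 ∧ p1) = min(0.25, 0.25) = 0.25
  (p1 → (p2 ∧ p1)): 0.25 ≤ 0.25, so result = 1
  ¬(p1 → (p2 ∧ p1)): Gödel ¬ of 1 = 0 (operand ≠ 0)
  ((¬p1 → p1) → ¬(p1 → (p2 ∧ p1))): 1 > 0, so result = 0
  ¬((¬p1 → p1) → ¬(p1 → (p2 ∧ p1))): Gödel ¬ of 0 = 1 (operand is 0)
  ¬¬((¬p1 → p1) → ¬(p1 → (p2 ∧ p1))): Gödel ¬ of 1 = 0 (operand ≠ 0)
Checking all 25 assignments confirms none give a value below 0.00.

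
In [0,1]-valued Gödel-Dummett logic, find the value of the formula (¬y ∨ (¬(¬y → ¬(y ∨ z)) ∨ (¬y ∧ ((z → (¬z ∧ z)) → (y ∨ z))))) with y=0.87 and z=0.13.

0.00

¬y: Gödel ¬ of 0.87 = 0 (operand ≠ 0)
¬y: Gödel ¬ of 0.87 = 0 (operand ≠ 0)
(y ∨ z) = max(0.87, 0.13) = 0.87
¬(y ∨ z): Gödel ¬ of 0.87 = 0 (operand ≠ 0)
(¬y → ¬(y ∨ z)): 0 ≤ 0, so result = 1
¬(¬y → ¬(y ∨ z)): Gödel ¬ of 1 = 0 (operand ≠ 0)
¬y: Gödel ¬ of 0.87 = 0 (operand ≠ 0)
¬z: Gödel ¬ of 0.13 = 0 (operand ≠ 0)
(¬z ∧ z) = min(0, 0.13) = 0
(z → (¬z ∧ z)): 0.13 > 0, so result = 0
(y ∨ z) = max(0.87, 0.13) = 0.87
((z → (¬z ∧ z)) → (y ∨ z)): 0 ≤ 0.87, so result = 1
(¬y ∧ ((z → (¬z ∧ z)) → (y ∨ z))) = min(0, 1) = 0
(¬(¬y → ¬(y ∨ z)) ∨ (¬y ∧ ((z → (¬z ∧ z)) → (y ∨ z)))) = max(0, 0) = 0
(¬y ∨ (¬(¬y → ¬(y ∨ z)) ∨ (¬y ∧ ((z → (¬z ∧ z)) → (y ∨ z))))) = max(0, 0) = 0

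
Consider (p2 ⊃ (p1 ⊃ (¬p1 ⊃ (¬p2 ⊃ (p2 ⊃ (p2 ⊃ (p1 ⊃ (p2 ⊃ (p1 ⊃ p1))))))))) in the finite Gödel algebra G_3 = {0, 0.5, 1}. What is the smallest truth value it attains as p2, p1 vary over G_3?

1.00

Every assignment gives 1. For instance at p2 = 0, p1 = 0:
  ¬p1: Gödel ¬ of 0 = 1 (operand is 0)
  ¬p2: Gödel ¬ of 0 = 1 (operand is 0)
  (p1 ⊃ p1): 0 ≤ 0, so result = 1
  (p2 ⊃ (p1 ⊃ p1)): 0 ≤ 1, so result = 1
  (p1 ⊃ (p2 ⊃ (p1 ⊃ p1))): 0 ≤ 1, so result = 1
  (p2 ⊃ (p1 ⊃ (p2 ⊃ (p1 ⊃ p1)))): 0 ≤ 1, so result = 1
  (p2 ⊃ (p2 ⊃ (p1 ⊃ (p2 ⊃ (p1 ⊃ p1))))): 0 ≤ 1, so result = 1
  (¬p2 ⊃ (p2 ⊃ (p2 ⊃ (p1 ⊃ (p2 ⊃ (p1 ⊃ p1)))))): 1 ≤ 1, so result = 1
  (¬p1 ⊃ (¬p2 ⊃ (p2 ⊃ (p2 ⊃ (p1 ⊃ (p2 ⊃ (p1 ⊃ p1))))))): 1 ≤ 1, so result = 1
  (p1 ⊃ (¬p1 ⊃ (¬p2 ⊃ (p2 ⊃ (p2 ⊃ (p1 ⊃ (p2 ⊃ (p1 ⊃ p1)))))))): 0 ≤ 1, so result = 1
  (p2 ⊃ (p1 ⊃ (¬p1 ⊃ (¬p2 ⊃ (p2 ⊃ (p2 ⊃ (p1 ⊃ (p2 ⊃ (p1 ⊃ p1))))))))): 0 ≤ 1, so result = 1
All 9 assignments give value 1 — the formula is a G_3-tautology.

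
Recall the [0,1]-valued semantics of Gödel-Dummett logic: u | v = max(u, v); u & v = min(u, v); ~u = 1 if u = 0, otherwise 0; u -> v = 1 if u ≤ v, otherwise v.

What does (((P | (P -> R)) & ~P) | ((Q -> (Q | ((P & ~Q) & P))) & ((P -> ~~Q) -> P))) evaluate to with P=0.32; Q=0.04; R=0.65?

(P -> R): 0.32 ≤ 0.65, so result = 1
(P | (P -> R)) = max(0.32, 1) = 1
~P: Gödel ¬ of 0.32 = 0 (operand ≠ 0)
((P | (P -> R)) & ~P) = min(1, 0) = 0
~Q: Gödel ¬ of 0.04 = 0 (operand ≠ 0)
(P & ~Q) = min(0.32, 0) = 0
((P & ~Q) & P) = min(0, 0.32) = 0
(Q | ((P & ~Q) & P)) = max(0.04, 0) = 0.04
(Q -> (Q | ((P & ~Q) & P))): 0.04 ≤ 0.04, so result = 1
~Q: Gödel ¬ of 0.04 = 0 (operand ≠ 0)
~~Q: Gödel ¬ of 0 = 1 (operand is 0)
(P -> ~~Q): 0.32 ≤ 1, so result = 1
((P -> ~~Q) -> P): 1 > 0.32, so result = 0.32
((Q -> (Q | ((P & ~Q) & P))) & ((P -> ~~Q) -> P)) = min(1, 0.32) = 0.32
(((P | (P -> R)) & ~P) | ((Q -> (Q | ((P & ~Q) & P))) & ((P -> ~~Q) -> P))) = max(0, 0.32) = 0.32

0.32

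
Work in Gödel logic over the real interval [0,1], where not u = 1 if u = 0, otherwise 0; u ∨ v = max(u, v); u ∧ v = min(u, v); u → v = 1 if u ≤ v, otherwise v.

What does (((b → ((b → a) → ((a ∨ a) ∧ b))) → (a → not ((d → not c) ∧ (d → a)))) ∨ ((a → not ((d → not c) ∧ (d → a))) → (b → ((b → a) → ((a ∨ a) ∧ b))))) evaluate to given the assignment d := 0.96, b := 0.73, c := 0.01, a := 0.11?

(b → a): 0.73 > 0.11, so result = 0.11
(a ∨ a) = max(0.11, 0.11) = 0.11
((a ∨ a) ∧ b) = min(0.11, 0.73) = 0.11
((b → a) → ((a ∨ a) ∧ b)): 0.11 ≤ 0.11, so result = 1
(b → ((b → a) → ((a ∨ a) ∧ b))): 0.73 ≤ 1, so result = 1
not c: Gödel ¬ of 0.01 = 0 (operand ≠ 0)
(d → not c): 0.96 > 0, so result = 0
(d → a): 0.96 > 0.11, so result = 0.11
((d → not c) ∧ (d → a)) = min(0, 0.11) = 0
not ((d → not c) ∧ (d → a)): Gödel ¬ of 0 = 1 (operand is 0)
(a → not ((d → not c) ∧ (d → a))): 0.11 ≤ 1, so result = 1
((b → ((b → a) → ((a ∨ a) ∧ b))) → (a → not ((d → not c) ∧ (d → a)))): 1 ≤ 1, so result = 1
not c: Gödel ¬ of 0.01 = 0 (operand ≠ 0)
(d → not c): 0.96 > 0, so result = 0
(d → a): 0.96 > 0.11, so result = 0.11
((d → not c) ∧ (d → a)) = min(0, 0.11) = 0
not ((d → not c) ∧ (d → a)): Gödel ¬ of 0 = 1 (operand is 0)
(a → not ((d → not c) ∧ (d → a))): 0.11 ≤ 1, so result = 1
(b → a): 0.73 > 0.11, so result = 0.11
(a ∨ a) = max(0.11, 0.11) = 0.11
((a ∨ a) ∧ b) = min(0.11, 0.73) = 0.11
((b → a) → ((a ∨ a) ∧ b)): 0.11 ≤ 0.11, so result = 1
(b → ((b → a) → ((a ∨ a) ∧ b))): 0.73 ≤ 1, so result = 1
((a → not ((d → not c) ∧ (d → a))) → (b → ((b → a) → ((a ∨ a) ∧ b)))): 1 ≤ 1, so result = 1
(((b → ((b → a) → ((a ∨ a) ∧ b))) → (a → not ((d → not c) ∧ (d → a)))) ∨ ((a → not ((d → not c) ∧ (d → a))) → (b → ((b → a) → ((a ∨ a) ∧ b))))) = max(1, 1) = 1

1.00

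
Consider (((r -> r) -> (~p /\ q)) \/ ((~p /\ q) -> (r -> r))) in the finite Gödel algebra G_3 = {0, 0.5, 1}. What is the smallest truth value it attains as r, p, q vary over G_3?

Every assignment gives 1. For instance at r = 0, p = 0, q = 0:
  (r -> r): 0 ≤ 0, so result = 1
  ~p: Gödel ¬ of 0 = 1 (operand is 0)
  (~p /\ q) = min(1, 0) = 0
  ((r -> r) -> (~p /\ q)): 1 > 0, so result = 0
  ~p: Gödel ¬ of 0 = 1 (operand is 0)
  (~p /\ q) = min(1, 0) = 0
  (r -> r): 0 ≤ 0, so result = 1
  ((~p /\ q) -> (r -> r)): 0 ≤ 1, so result = 1
  (((r -> r) -> (~p /\ q)) \/ ((~p /\ q) -> (r -> r))) = max(0, 1) = 1
All 27 assignments give value 1 — the formula is a G_3-tautology.

1.00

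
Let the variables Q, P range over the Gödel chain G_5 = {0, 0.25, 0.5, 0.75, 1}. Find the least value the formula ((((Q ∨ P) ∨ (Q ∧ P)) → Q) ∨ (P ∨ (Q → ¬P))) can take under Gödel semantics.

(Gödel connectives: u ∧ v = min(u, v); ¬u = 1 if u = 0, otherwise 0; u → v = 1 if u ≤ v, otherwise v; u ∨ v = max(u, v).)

The minimum is attained at Q = 0.25, P = 0.5:
  (Q ∨ P) = max(0.25, 0.5) = 0.5
  (Q ∧ P) = min(0.25, 0.5) = 0.25
  ((Q ∨ P) ∨ (Q ∧ P)) = max(0.5, 0.25) = 0.5
  (((Q ∨ P) ∨ (Q ∧ P)) → Q): 0.5 > 0.25, so result = 0.25
  ¬P: Gödel ¬ of 0.5 = 0 (operand ≠ 0)
  (Q → ¬P): 0.25 > 0, so result = 0
  (P ∨ (Q → ¬P)) = max(0.5, 0) = 0.5
  ((((Q ∨ P) ∨ (Q ∧ P)) → Q) ∨ (P ∨ (Q → ¬P))) = max(0.25, 0.5) = 0.5
Checking all 25 assignments confirms none give a value below 0.50.

0.50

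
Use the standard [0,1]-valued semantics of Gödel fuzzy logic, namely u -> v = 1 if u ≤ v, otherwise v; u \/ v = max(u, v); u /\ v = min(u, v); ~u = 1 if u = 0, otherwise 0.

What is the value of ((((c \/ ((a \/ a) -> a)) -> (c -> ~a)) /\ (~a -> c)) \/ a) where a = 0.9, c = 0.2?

0.90

(a \/ a) = max(0.9, 0.9) = 0.9
((a \/ a) -> a): 0.9 ≤ 0.9, so result = 1
(c \/ ((a \/ a) -> a)) = max(0.2, 1) = 1
~a: Gödel ¬ of 0.9 = 0 (operand ≠ 0)
(c -> ~a): 0.2 > 0, so result = 0
((c \/ ((a \/ a) -> a)) -> (c -> ~a)): 1 > 0, so result = 0
~a: Gödel ¬ of 0.9 = 0 (operand ≠ 0)
(~a -> c): 0 ≤ 0.2, so result = 1
(((c \/ ((a \/ a) -> a)) -> (c -> ~a)) /\ (~a -> c)) = min(0, 1) = 0
((((c \/ ((a \/ a) -> a)) -> (c -> ~a)) /\ (~a -> c)) \/ a) = max(0, 0.9) = 0.9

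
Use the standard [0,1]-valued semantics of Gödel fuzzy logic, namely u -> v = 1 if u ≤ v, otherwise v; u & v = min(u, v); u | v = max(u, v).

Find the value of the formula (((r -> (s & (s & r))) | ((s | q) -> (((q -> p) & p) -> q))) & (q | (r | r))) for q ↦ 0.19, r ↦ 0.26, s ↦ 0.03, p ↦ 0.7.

(s & r) = min(0.03, 0.26) = 0.03
(s & (s & r)) = min(0.03, 0.03) = 0.03
(r -> (s & (s & r))): 0.26 > 0.03, so result = 0.03
(s | q) = max(0.03, 0.19) = 0.19
(q -> p): 0.19 ≤ 0.7, so result = 1
((q -> p) & p) = min(1, 0.7) = 0.7
(((q -> p) & p) -> q): 0.7 > 0.19, so result = 0.19
((s | q) -> (((q -> p) & p) -> q)): 0.19 ≤ 0.19, so result = 1
((r -> (s & (s & r))) | ((s | q) -> (((q -> p) & p) -> q))) = max(0.03, 1) = 1
(r | r) = max(0.26, 0.26) = 0.26
(q | (r | r)) = max(0.19, 0.26) = 0.26
(((r -> (s & (s & r))) | ((s | q) -> (((q -> p) & p) -> q))) & (q | (r | r))) = min(1, 0.26) = 0.26

0.26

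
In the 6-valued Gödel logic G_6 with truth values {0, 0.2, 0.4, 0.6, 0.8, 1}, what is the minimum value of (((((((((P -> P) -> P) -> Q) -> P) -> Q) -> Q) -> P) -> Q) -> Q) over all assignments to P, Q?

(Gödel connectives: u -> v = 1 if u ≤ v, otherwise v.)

0.20

The minimum is attained at P = 0, Q = 0.2:
  (P -> P): 0 ≤ 0, so result = 1
  ((P -> P) -> P): 1 > 0, so result = 0
  (((P -> P) -> P) -> Q): 0 ≤ 0.2, so result = 1
  ((((P -> P) -> P) -> Q) -> P): 1 > 0, so result = 0
  (((((P -> P) -> P) -> Q) -> P) -> Q): 0 ≤ 0.2, so result = 1
  ((((((P -> P) -> P) -> Q) -> P) -> Q) -> Q): 1 > 0.2, so result = 0.2
  (((((((P -> P) -> P) -> Q) -> P) -> Q) -> Q) -> P): 0.2 > 0, so result = 0
  ((((((((P -> P) -> P) -> Q) -> P) -> Q) -> Q) -> P) -> Q): 0 ≤ 0.2, so result = 1
  (((((((((P -> P) -> P) -> Q) -> P) -> Q) -> Q) -> P) -> Q) -> Q): 1 > 0.2, so result = 0.2
Checking all 36 assignments confirms none give a value below 0.20.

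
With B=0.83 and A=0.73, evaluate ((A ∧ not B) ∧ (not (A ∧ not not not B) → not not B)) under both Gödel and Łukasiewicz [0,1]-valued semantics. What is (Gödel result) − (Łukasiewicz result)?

Gödel evaluation:
  not B: Gödel ¬ of 0.83 = 0 (operand ≠ 0)
  (A ∧ not B) = min(0.73, 0) = 0
  not B: Gödel ¬ of 0.83 = 0 (operand ≠ 0)
  not not B: Gödel ¬ of 0 = 1 (operand is 0)
  not not not B: Gödel ¬ of 1 = 0 (operand ≠ 0)
  (A ∧ not not not B) = min(0.73, 0) = 0
  not (A ∧ not not not B): Gödel ¬ of 0 = 1 (operand is 0)
  not B: Gödel ¬ of 0.83 = 0 (operand ≠ 0)
  not not B: Gödel ¬ of 0 = 1 (operand is 0)
  (not (A ∧ not not not B) → not not B): 1 ≤ 1, so result = 1
  ((A ∧ not B) ∧ (not (A ∧ not not not B) → not not B)) = min(0, 1) = 0
  Gödel value = 0
Łukasiewicz evaluation:
  not B: Łukasiewicz ¬ gives 1 − 0.83 = 0.17
  (A ∧ not B) = min(0.73, 0.17) = 0.17
  not B: Łukasiewicz ¬ gives 1 − 0.83 = 0.17
  not not B: Łukasiewicz ¬ gives 1 − 0.17 = 0.83
  not not not B: Łukasiewicz ¬ gives 1 − 0.83 = 0.17
  (A ∧ not not not B) = min(0.73, 0.17) = 0.17
  not (A ∧ not not not B): Łukasiewicz ¬ gives 1 − 0.17 = 0.83
  not B: Łukasiewicz ¬ gives 1 − 0.83 = 0.17
  not not B: Łukasiewicz ¬ gives 1 − 0.17 = 0.83
  (not (A ∧ not not not B) → not not B): min(1, 1 − 0.83 + 0.83) = 1
  ((A ∧ not B) ∧ (not (A ∧ not not not B) → not not B)) = min(0.17, 1) = 0.17
  Łukasiewicz value = 0.17
Difference: 0 − 0.17 = -0.17

-0.17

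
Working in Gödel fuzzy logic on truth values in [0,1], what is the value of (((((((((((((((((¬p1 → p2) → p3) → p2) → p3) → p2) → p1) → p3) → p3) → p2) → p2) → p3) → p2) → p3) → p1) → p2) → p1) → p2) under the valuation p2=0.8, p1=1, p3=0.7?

¬p1: Gödel ¬ of 1 = 0 (operand ≠ 0)
(¬p1 → p2): 0 ≤ 0.8, so result = 1
((¬p1 → p2) → p3): 1 > 0.7, so result = 0.7
(((¬p1 → p2) → p3) → p2): 0.7 ≤ 0.8, so result = 1
((((¬p1 → p2) → p3) → p2) → p3): 1 > 0.7, so result = 0.7
(((((¬p1 → p2) → p3) → p2) → p3) → p2): 0.7 ≤ 0.8, so result = 1
((((((¬p1 → p2) → p3) → p2) → p3) → p2) → p1): 1 ≤ 1, so result = 1
(((((((¬p1 → p2) → p3) → p2) → p3) → p2) → p1) → p3): 1 > 0.7, so result = 0.7
((((((((¬p1 → p2) → p3) → p2) → p3) → p2) → p1) → p3) → p3): 0.7 ≤ 0.7, so result = 1
(((((((((¬p1 → p2) → p3) → p2) → p3) → p2) → p1) → p3) → p3) → p2): 1 > 0.8, so result = 0.8
((((((((((¬p1 → p2) → p3) → p2) → p3) → p2) → p1) → p3) → p3) → p2) → p2): 0.8 ≤ 0.8, so result = 1
(((((((((((¬p1 → p2) → p3) → p2) → p3) → p2) → p1) → p3) → p3) → p2) → p2) → p3): 1 > 0.7, so result = 0.7
((((((((((((¬p1 → p2) → p3) → p2) → p3) → p2) → p1) → p3) → p3) → p2) → p2) → p3) → p2): 0.7 ≤ 0.8, so result = 1
(((((((((((((¬p1 → p2) → p3) → p2) → p3) → p2) → p1) → p3) → p3) → p2) → p2) → p3) → p2) → p3): 1 > 0.7, so result = 0.7
((((((((((((((¬p1 → p2) → p3) → p2) → p3) → p2) → p1) → p3) → p3) → p2) → p2) → p3) → p2) → p3) → p1): 0.7 ≤ 1, so result = 1
(((((((((((((((¬p1 → p2) → p3) → p2) → p3) → p2) → p1) → p3) → p3) → p2) → p2) → p3) → p2) → p3) → p1) → p2): 1 > 0.8, so result = 0.8
((((((((((((((((¬p1 → p2) → p3) → p2) → p3) → p2) → p1) → p3) → p3) → p2) → p2) → p3) → p2) → p3) → p1) → p2) → p1): 0.8 ≤ 1, so result = 1
(((((((((((((((((¬p1 → p2) → p3) → p2) → p3) → p2) → p1) → p3) → p3) → p2) → p2) → p3) → p2) → p3) → p1) → p2) → p1) → p2): 1 > 0.8, so result = 0.8

0.80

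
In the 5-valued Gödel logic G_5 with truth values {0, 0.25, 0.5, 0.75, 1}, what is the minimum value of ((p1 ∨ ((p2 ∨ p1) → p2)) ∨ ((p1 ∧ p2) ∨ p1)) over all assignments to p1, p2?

The minimum is attained at p1 = 0.25, p2 = 0:
  (p2 ∨ p1) = max(0, 0.25) = 0.25
  ((p2 ∨ p1) → p2): 0.25 > 0, so result = 0
  (p1 ∨ ((p2 ∨ p1) → p2)) = max(0.25, 0) = 0.25
  (p1 ∧ p2) = min(0.25, 0) = 0
  ((p1 ∧ p2) ∨ p1) = max(0, 0.25) = 0.25
  ((p1 ∨ ((p2 ∨ p1) → p2)) ∨ ((p1 ∧ p2) ∨ p1)) = max(0.25, 0.25) = 0.25
Checking all 25 assignments confirms none give a value below 0.25.

0.25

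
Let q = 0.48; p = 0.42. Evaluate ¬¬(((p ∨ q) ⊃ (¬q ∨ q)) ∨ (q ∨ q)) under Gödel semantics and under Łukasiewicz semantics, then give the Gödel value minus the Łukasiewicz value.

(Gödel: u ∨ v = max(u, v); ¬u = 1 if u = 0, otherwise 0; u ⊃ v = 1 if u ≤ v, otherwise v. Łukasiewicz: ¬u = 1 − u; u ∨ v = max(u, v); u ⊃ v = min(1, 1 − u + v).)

0.00

Gödel evaluation:
  (p ∨ q) = max(0.42, 0.48) = 0.48
  ¬q: Gödel ¬ of 0.48 = 0 (operand ≠ 0)
  (¬q ∨ q) = max(0, 0.48) = 0.48
  ((p ∨ q) ⊃ (¬q ∨ q)): 0.48 ≤ 0.48, so result = 1
  (q ∨ q) = max(0.48, 0.48) = 0.48
  (((p ∨ q) ⊃ (¬q ∨ q)) ∨ (q ∨ q)) = max(1, 0.48) = 1
  ¬(((p ∨ q) ⊃ (¬q ∨ q)) ∨ (q ∨ q)): Gödel ¬ of 1 = 0 (operand ≠ 0)
  ¬¬(((p ∨ q) ⊃ (¬q ∨ q)) ∨ (q ∨ q)): Gödel ¬ of 0 = 1 (operand is 0)
  Gödel value = 1
Łukasiewicz evaluation:
  (p ∨ q) = max(0.42, 0.48) = 0.48
  ¬q: Łukasiewicz ¬ gives 1 − 0.48 = 0.52
  (¬q ∨ q) = max(0.52, 0.48) = 0.52
  ((p ∨ q) ⊃ (¬q ∨ q)): min(1, 1 − 0.48 + 0.52) = 1
  (q ∨ q) = max(0.48, 0.48) = 0.48
  (((p ∨ q) ⊃ (¬q ∨ q)) ∨ (q ∨ q)) = max(1, 0.48) = 1
  ¬(((p ∨ q) ⊃ (¬q ∨ q)) ∨ (q ∨ q)): Łukasiewicz ¬ gives 1 − 1 = 0
  ¬¬(((p ∨ q) ⊃ (¬q ∨ q)) ∨ (q ∨ q)): Łukasiewicz ¬ gives 1 − 0 = 1
  Łukasiewicz value = 1
Difference: 1 − 1 = 0.00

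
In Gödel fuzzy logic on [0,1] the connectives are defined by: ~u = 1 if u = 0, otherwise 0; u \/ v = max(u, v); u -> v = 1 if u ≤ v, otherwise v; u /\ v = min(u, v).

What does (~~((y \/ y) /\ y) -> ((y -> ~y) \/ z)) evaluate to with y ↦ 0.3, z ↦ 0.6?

(y \/ y) = max(0.3, 0.3) = 0.3
((y \/ y) /\ y) = min(0.3, 0.3) = 0.3
~((y \/ y) /\ y): Gödel ¬ of 0.3 = 0 (operand ≠ 0)
~~((y \/ y) /\ y): Gödel ¬ of 0 = 1 (operand is 0)
~y: Gödel ¬ of 0.3 = 0 (operand ≠ 0)
(y -> ~y): 0.3 > 0, so result = 0
((y -> ~y) \/ z) = max(0, 0.6) = 0.6
(~~((y \/ y) /\ y) -> ((y -> ~y) \/ z)): 1 > 0.6, so result = 0.6

0.60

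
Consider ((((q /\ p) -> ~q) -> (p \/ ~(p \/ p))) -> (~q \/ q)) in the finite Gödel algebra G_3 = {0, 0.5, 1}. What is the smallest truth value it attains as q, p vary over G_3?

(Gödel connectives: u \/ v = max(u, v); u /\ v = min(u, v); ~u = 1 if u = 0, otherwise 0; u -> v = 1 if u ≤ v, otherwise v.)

0.50

The minimum is attained at q = 0.5, p = 0:
  (q /\ p) = min(0.5, 0) = 0
  ~q: Gödel ¬ of 0.5 = 0 (operand ≠ 0)
  ((q /\ p) -> ~q): 0 ≤ 0, so result = 1
  (p \/ p) = max(0, 0) = 0
  ~(p \/ p): Gödel ¬ of 0 = 1 (operand is 0)
  (p \/ ~(p \/ p)) = max(0, 1) = 1
  (((q /\ p) -> ~q) -> (p \/ ~(p \/ p))): 1 ≤ 1, so result = 1
  ~q: Gödel ¬ of 0.5 = 0 (operand ≠ 0)
  (~q \/ q) = max(0, 0.5) = 0.5
  ((((q /\ p) -> ~q) -> (p \/ ~(p \/ p))) -> (~q \/ q)): 1 > 0.5, so result = 0.5
Checking all 9 assignments confirms none give a value below 0.50.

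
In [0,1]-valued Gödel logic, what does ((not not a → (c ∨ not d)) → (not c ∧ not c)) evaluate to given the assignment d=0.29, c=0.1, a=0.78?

not a: Gödel ¬ of 0.78 = 0 (operand ≠ 0)
not not a: Gödel ¬ of 0 = 1 (operand is 0)
not d: Gödel ¬ of 0.29 = 0 (operand ≠ 0)
(c ∨ not d) = max(0.1, 0) = 0.1
(not not a → (c ∨ not d)): 1 > 0.1, so result = 0.1
not c: Gödel ¬ of 0.1 = 0 (operand ≠ 0)
not c: Gödel ¬ of 0.1 = 0 (operand ≠ 0)
(not c ∧ not c) = min(0, 0) = 0
((not not a → (c ∨ not d)) → (not c ∧ not c)): 0.1 > 0, so result = 0

0.00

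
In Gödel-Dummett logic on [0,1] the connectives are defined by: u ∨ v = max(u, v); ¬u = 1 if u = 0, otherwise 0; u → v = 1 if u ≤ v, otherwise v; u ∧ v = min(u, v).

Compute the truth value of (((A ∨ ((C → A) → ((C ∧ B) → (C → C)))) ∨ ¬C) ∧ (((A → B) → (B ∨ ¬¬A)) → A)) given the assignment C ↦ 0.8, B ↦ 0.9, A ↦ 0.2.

0.20

(C → A): 0.8 > 0.2, so result = 0.2
(C ∧ B) = min(0.8, 0.9) = 0.8
(C → C): 0.8 ≤ 0.8, so result = 1
((C ∧ B) → (C → C)): 0.8 ≤ 1, so result = 1
((C → A) → ((C ∧ B) → (C → C))): 0.2 ≤ 1, so result = 1
(A ∨ ((C → A) → ((C ∧ B) → (C → C)))) = max(0.2, 1) = 1
¬C: Gödel ¬ of 0.8 = 0 (operand ≠ 0)
((A ∨ ((C → A) → ((C ∧ B) → (C → C)))) ∨ ¬C) = max(1, 0) = 1
(A → B): 0.2 ≤ 0.9, so result = 1
¬A: Gödel ¬ of 0.2 = 0 (operand ≠ 0)
¬¬A: Gödel ¬ of 0 = 1 (operand is 0)
(B ∨ ¬¬A) = max(0.9, 1) = 1
((A → B) → (B ∨ ¬¬A)): 1 ≤ 1, so result = 1
(((A → B) → (B ∨ ¬¬A)) → A): 1 > 0.2, so result = 0.2
(((A ∨ ((C → A) → ((C ∧ B) → (C → C)))) ∨ ¬C) ∧ (((A → B) → (B ∨ ¬¬A)) → A)) = min(1, 0.2) = 0.2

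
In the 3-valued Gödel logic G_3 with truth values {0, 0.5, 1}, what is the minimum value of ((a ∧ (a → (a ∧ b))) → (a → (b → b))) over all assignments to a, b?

1.00

Every assignment gives 1. For instance at a = 0, b = 0:
  (a ∧ b) = min(0, 0) = 0
  (a → (a ∧ b)): 0 ≤ 0, so result = 1
  (a ∧ (a → (a ∧ b))) = min(0, 1) = 0
  (b → b): 0 ≤ 0, so result = 1
  (a → (b → b)): 0 ≤ 1, so result = 1
  ((a ∧ (a → (a ∧ b))) → (a → (b → b))): 0 ≤ 1, so result = 1
All 9 assignments give value 1 — the formula is a G_3-tautology.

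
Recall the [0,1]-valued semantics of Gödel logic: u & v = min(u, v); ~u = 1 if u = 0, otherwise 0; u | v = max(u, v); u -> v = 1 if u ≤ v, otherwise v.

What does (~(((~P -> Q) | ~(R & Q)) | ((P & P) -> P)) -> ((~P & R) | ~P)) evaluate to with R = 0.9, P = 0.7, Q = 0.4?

~P: Gödel ¬ of 0.7 = 0 (operand ≠ 0)
(~P -> Q): 0 ≤ 0.4, so result = 1
(R & Q) = min(0.9, 0.4) = 0.4
~(R & Q): Gödel ¬ of 0.4 = 0 (operand ≠ 0)
((~P -> Q) | ~(R & Q)) = max(1, 0) = 1
(P & P) = min(0.7, 0.7) = 0.7
((P & P) -> P): 0.7 ≤ 0.7, so result = 1
(((~P -> Q) | ~(R & Q)) | ((P & P) -> P)) = max(1, 1) = 1
~(((~P -> Q) | ~(R & Q)) | ((P & P) -> P)): Gödel ¬ of 1 = 0 (operand ≠ 0)
~P: Gödel ¬ of 0.7 = 0 (operand ≠ 0)
(~P & R) = min(0, 0.9) = 0
~P: Gödel ¬ of 0.7 = 0 (operand ≠ 0)
((~P & R) | ~P) = max(0, 0) = 0
(~(((~P -> Q) | ~(R & Q)) | ((P & P) -> P)) -> ((~P & R) | ~P)): 0 ≤ 0, so result = 1

1.00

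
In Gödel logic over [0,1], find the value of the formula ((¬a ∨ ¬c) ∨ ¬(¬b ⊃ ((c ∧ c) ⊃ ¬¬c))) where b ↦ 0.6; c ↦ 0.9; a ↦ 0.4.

0.00

¬a: Gödel ¬ of 0.4 = 0 (operand ≠ 0)
¬c: Gödel ¬ of 0.9 = 0 (operand ≠ 0)
(¬a ∨ ¬c) = max(0, 0) = 0
¬b: Gödel ¬ of 0.6 = 0 (operand ≠ 0)
(c ∧ c) = min(0.9, 0.9) = 0.9
¬c: Gödel ¬ of 0.9 = 0 (operand ≠ 0)
¬¬c: Gödel ¬ of 0 = 1 (operand is 0)
((c ∧ c) ⊃ ¬¬c): 0.9 ≤ 1, so result = 1
(¬b ⊃ ((c ∧ c) ⊃ ¬¬c)): 0 ≤ 1, so result = 1
¬(¬b ⊃ ((c ∧ c) ⊃ ¬¬c)): Gödel ¬ of 1 = 0 (operand ≠ 0)
((¬a ∨ ¬c) ∨ ¬(¬b ⊃ ((c ∧ c) ⊃ ¬¬c))) = max(0, 0) = 0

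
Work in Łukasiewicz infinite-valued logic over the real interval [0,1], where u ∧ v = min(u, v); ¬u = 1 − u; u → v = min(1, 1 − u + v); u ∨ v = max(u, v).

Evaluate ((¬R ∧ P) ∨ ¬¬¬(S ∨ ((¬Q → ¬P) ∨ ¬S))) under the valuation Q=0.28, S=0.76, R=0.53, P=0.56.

0.47

¬R: Łukasiewicz ¬ gives 1 − 0.53 = 0.47
(¬R ∧ P) = min(0.47, 0.56) = 0.47
¬Q: Łukasiewicz ¬ gives 1 − 0.28 = 0.72
¬P: Łukasiewicz ¬ gives 1 − 0.56 = 0.44
(¬Q → ¬P): min(1, 1 − 0.72 + 0.44) = 0.72
¬S: Łukasiewicz ¬ gives 1 − 0.76 = 0.24
((¬Q → ¬P) ∨ ¬S) = max(0.72, 0.24) = 0.72
(S ∨ ((¬Q → ¬P) ∨ ¬S)) = max(0.76, 0.72) = 0.76
¬(S ∨ ((¬Q → ¬P) ∨ ¬S)): Łukasiewicz ¬ gives 1 − 0.76 = 0.24
¬¬(S ∨ ((¬Q → ¬P) ∨ ¬S)): Łukasiewicz ¬ gives 1 − 0.24 = 0.76
¬¬¬(S ∨ ((¬Q → ¬P) ∨ ¬S)): Łukasiewicz ¬ gives 1 − 0.76 = 0.24
((¬R ∧ P) ∨ ¬¬¬(S ∨ ((¬Q → ¬P) ∨ ¬S))) = max(0.47, 0.24) = 0.47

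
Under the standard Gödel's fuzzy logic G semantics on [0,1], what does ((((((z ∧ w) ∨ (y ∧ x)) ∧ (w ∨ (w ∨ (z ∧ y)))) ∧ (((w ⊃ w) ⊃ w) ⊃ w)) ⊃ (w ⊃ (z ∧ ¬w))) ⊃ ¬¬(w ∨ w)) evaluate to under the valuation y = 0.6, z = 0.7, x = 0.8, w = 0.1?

1.00

(z ∧ w) = min(0.7, 0.1) = 0.1
(y ∧ x) = min(0.6, 0.8) = 0.6
((z ∧ w) ∨ (y ∧ x)) = max(0.1, 0.6) = 0.6
(z ∧ y) = min(0.7, 0.6) = 0.6
(w ∨ (z ∧ y)) = max(0.1, 0.6) = 0.6
(w ∨ (w ∨ (z ∧ y))) = max(0.1, 0.6) = 0.6
(((z ∧ w) ∨ (y ∧ x)) ∧ (w ∨ (w ∨ (z ∧ y)))) = min(0.6, 0.6) = 0.6
(w ⊃ w): 0.1 ≤ 0.1, so result = 1
((w ⊃ w) ⊃ w): 1 > 0.1, so result = 0.1
(((w ⊃ w) ⊃ w) ⊃ w): 0.1 ≤ 0.1, so result = 1
((((z ∧ w) ∨ (y ∧ x)) ∧ (w ∨ (w ∨ (z ∧ y)))) ∧ (((w ⊃ w) ⊃ w) ⊃ w)) = min(0.6, 1) = 0.6
¬w: Gödel ¬ of 0.1 = 0 (operand ≠ 0)
(z ∧ ¬w) = min(0.7, 0) = 0
(w ⊃ (z ∧ ¬w)): 0.1 > 0, so result = 0
(((((z ∧ w) ∨ (y ∧ x)) ∧ (w ∨ (w ∨ (z ∧ y)))) ∧ (((w ⊃ w) ⊃ w) ⊃ w)) ⊃ (w ⊃ (z ∧ ¬w))): 0.6 > 0, so result = 0
(w ∨ w) = max(0.1, 0.1) = 0.1
¬(w ∨ w): Gödel ¬ of 0.1 = 0 (operand ≠ 0)
¬¬(w ∨ w): Gödel ¬ of 0 = 1 (operand is 0)
((((((z ∧ w) ∨ (y ∧ x)) ∧ (w ∨ (w ∨ (z ∧ y)))) ∧ (((w ⊃ w) ⊃ w) ⊃ w)) ⊃ (w ⊃ (z ∧ ¬w))) ⊃ ¬¬(w ∨ w)): 0 ≤ 1, so result = 1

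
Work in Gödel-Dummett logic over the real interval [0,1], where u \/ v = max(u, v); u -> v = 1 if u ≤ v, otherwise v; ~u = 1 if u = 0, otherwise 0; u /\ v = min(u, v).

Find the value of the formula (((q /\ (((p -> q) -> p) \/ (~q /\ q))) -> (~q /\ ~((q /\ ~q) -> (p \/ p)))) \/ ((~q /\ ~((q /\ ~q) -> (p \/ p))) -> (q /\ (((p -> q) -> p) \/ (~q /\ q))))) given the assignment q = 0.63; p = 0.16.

(p -> q): 0.16 ≤ 0.63, so result = 1
((p -> q) -> p): 1 > 0.16, so result = 0.16
~q: Gödel ¬ of 0.63 = 0 (operand ≠ 0)
(~q /\ q) = min(0, 0.63) = 0
(((p -> q) -> p) \/ (~q /\ q)) = max(0.16, 0) = 0.16
(q /\ (((p -> q) -> p) \/ (~q /\ q))) = min(0.63, 0.16) = 0.16
~q: Gödel ¬ of 0.63 = 0 (operand ≠ 0)
~q: Gödel ¬ of 0.63 = 0 (operand ≠ 0)
(q /\ ~q) = min(0.63, 0) = 0
(p \/ p) = max(0.16, 0.16) = 0.16
((q /\ ~q) -> (p \/ p)): 0 ≤ 0.16, so result = 1
~((q /\ ~q) -> (p \/ p)): Gödel ¬ of 1 = 0 (operand ≠ 0)
(~q /\ ~((q /\ ~q) -> (p \/ p))) = min(0, 0) = 0
((q /\ (((p -> q) -> p) \/ (~q /\ q))) -> (~q /\ ~((q /\ ~q) -> (p \/ p)))): 0.16 > 0, so result = 0
~q: Gödel ¬ of 0.63 = 0 (operand ≠ 0)
~q: Gödel ¬ of 0.63 = 0 (operand ≠ 0)
(q /\ ~q) = min(0.63, 0) = 0
(p \/ p) = max(0.16, 0.16) = 0.16
((q /\ ~q) -> (p \/ p)): 0 ≤ 0.16, so result = 1
~((q /\ ~q) -> (p \/ p)): Gödel ¬ of 1 = 0 (operand ≠ 0)
(~q /\ ~((q /\ ~q) -> (p \/ p))) = min(0, 0) = 0
(p -> q): 0.16 ≤ 0.63, so result = 1
((p -> q) -> p): 1 > 0.16, so result = 0.16
~q: Gödel ¬ of 0.63 = 0 (operand ≠ 0)
(~q /\ q) = min(0, 0.63) = 0
(((p -> q) -> p) \/ (~q /\ q)) = max(0.16, 0) = 0.16
(q /\ (((p -> q) -> p) \/ (~q /\ q))) = min(0.63, 0.16) = 0.16
((~q /\ ~((q /\ ~q) -> (p \/ p))) -> (q /\ (((p -> q) -> p) \/ (~q /\ q)))): 0 ≤ 0.16, so result = 1
(((q /\ (((p -> q) -> p) \/ (~q /\ q))) -> (~q /\ ~((q /\ ~q) -> (p \/ p)))) \/ ((~q /\ ~((q /\ ~q) -> (p \/ p))) -> (q /\ (((p -> q) -> p) \/ (~q /\ q))))) = max(0, 1) = 1

1.00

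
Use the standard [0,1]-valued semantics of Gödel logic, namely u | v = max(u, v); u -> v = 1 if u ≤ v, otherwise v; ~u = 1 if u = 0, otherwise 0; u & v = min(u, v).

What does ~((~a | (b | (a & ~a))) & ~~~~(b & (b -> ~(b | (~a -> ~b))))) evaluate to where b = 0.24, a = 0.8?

1.00

~a: Gödel ¬ of 0.8 = 0 (operand ≠ 0)
~a: Gödel ¬ of 0.8 = 0 (operand ≠ 0)
(a & ~a) = min(0.8, 0) = 0
(b | (a & ~a)) = max(0.24, 0) = 0.24
(~a | (b | (a & ~a))) = max(0, 0.24) = 0.24
~a: Gödel ¬ of 0.8 = 0 (operand ≠ 0)
~b: Gödel ¬ of 0.24 = 0 (operand ≠ 0)
(~a -> ~b): 0 ≤ 0, so result = 1
(b | (~a -> ~b)) = max(0.24, 1) = 1
~(b | (~a -> ~b)): Gödel ¬ of 1 = 0 (operand ≠ 0)
(b -> ~(b | (~a -> ~b))): 0.24 > 0, so result = 0
(b & (b -> ~(b | (~a -> ~b)))) = min(0.24, 0) = 0
~(b & (b -> ~(b | (~a -> ~b)))): Gödel ¬ of 0 = 1 (operand is 0)
~~(b & (b -> ~(b | (~a -> ~b)))): Gödel ¬ of 1 = 0 (operand ≠ 0)
~~~(b & (b -> ~(b | (~a -> ~b)))): Gödel ¬ of 0 = 1 (operand is 0)
~~~~(b & (b -> ~(b | (~a -> ~b)))): Gödel ¬ of 1 = 0 (operand ≠ 0)
((~a | (b | (a & ~a))) & ~~~~(b & (b -> ~(b | (~a -> ~b))))) = min(0.24, 0) = 0
~((~a | (b | (a & ~a))) & ~~~~(b & (b -> ~(b | (~a -> ~b))))): Gödel ¬ of 0 = 1 (operand is 0)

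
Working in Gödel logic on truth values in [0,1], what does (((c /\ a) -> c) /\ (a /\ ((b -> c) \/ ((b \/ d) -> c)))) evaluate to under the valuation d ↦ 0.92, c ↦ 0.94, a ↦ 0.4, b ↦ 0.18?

0.40

(c /\ a) = min(0.94, 0.4) = 0.4
((c /\ a) -> c): 0.4 ≤ 0.94, so result = 1
(b -> c): 0.18 ≤ 0.94, so result = 1
(b \/ d) = max(0.18, 0.92) = 0.92
((b \/ d) -> c): 0.92 ≤ 0.94, so result = 1
((b -> c) \/ ((b \/ d) -> c)) = max(1, 1) = 1
(a /\ ((b -> c) \/ ((b \/ d) -> c))) = min(0.4, 1) = 0.4
(((c /\ a) -> c) /\ (a /\ ((b -> c) \/ ((b \/ d) -> c)))) = min(1, 0.4) = 0.4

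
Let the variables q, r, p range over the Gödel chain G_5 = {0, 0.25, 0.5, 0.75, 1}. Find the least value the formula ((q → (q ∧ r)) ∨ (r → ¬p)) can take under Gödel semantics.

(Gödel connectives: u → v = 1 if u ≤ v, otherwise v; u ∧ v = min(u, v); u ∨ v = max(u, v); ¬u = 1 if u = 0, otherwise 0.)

0.25

The minimum is attained at q = 0.5, r = 0.25, p = 0.25:
  (q ∧ r) = min(0.5, 0.25) = 0.25
  (q → (q ∧ r)): 0.5 > 0.25, so result = 0.25
  ¬p: Gödel ¬ of 0.25 = 0 (operand ≠ 0)
  (r → ¬p): 0.25 > 0, so result = 0
  ((q → (q ∧ r)) ∨ (r → ¬p)) = max(0.25, 0) = 0.25
Checking all 125 assignments confirms none give a value below 0.25.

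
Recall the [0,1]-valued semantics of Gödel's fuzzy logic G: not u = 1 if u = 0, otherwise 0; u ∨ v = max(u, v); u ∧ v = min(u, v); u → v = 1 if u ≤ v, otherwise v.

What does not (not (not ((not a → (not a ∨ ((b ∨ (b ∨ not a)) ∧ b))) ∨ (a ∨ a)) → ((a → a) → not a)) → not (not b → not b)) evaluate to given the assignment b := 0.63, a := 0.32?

not a: Gödel ¬ of 0.32 = 0 (operand ≠ 0)
not a: Gödel ¬ of 0.32 = 0 (operand ≠ 0)
not a: Gödel ¬ of 0.32 = 0 (operand ≠ 0)
(b ∨ not a) = max(0.63, 0) = 0.63
(b ∨ (b ∨ not a)) = max(0.63, 0.63) = 0.63
((b ∨ (b ∨ not a)) ∧ b) = min(0.63, 0.63) = 0.63
(not a ∨ ((b ∨ (b ∨ not a)) ∧ b)) = max(0, 0.63) = 0.63
(not a → (not a ∨ ((b ∨ (b ∨ not a)) ∧ b))): 0 ≤ 0.63, so result = 1
(a ∨ a) = max(0.32, 0.32) = 0.32
((not a → (not a ∨ ((b ∨ (b ∨ not a)) ∧ b))) ∨ (a ∨ a)) = max(1, 0.32) = 1
not ((not a → (not a ∨ ((b ∨ (b ∨ not a)) ∧ b))) ∨ (a ∨ a)): Gödel ¬ of 1 = 0 (operand ≠ 0)
(a → a): 0.32 ≤ 0.32, so result = 1
not a: Gödel ¬ of 0.32 = 0 (operand ≠ 0)
((a → a) → not a): 1 > 0, so result = 0
(not ((not a → (not a ∨ ((b ∨ (b ∨ not a)) ∧ b))) ∨ (a ∨ a)) → ((a → a) → not a)): 0 ≤ 0, so result = 1
not (not ((not a → (not a ∨ ((b ∨ (b ∨ not a)) ∧ b))) ∨ (a ∨ a)) → ((a → a) → not a)): Gödel ¬ of 1 = 0 (operand ≠ 0)
not b: Gödel ¬ of 0.63 = 0 (operand ≠ 0)
not b: Gödel ¬ of 0.63 = 0 (operand ≠ 0)
(not b → not b): 0 ≤ 0, so result = 1
not (not b → not b): Gödel ¬ of 1 = 0 (operand ≠ 0)
(not (not ((not a → (not a ∨ ((b ∨ (b ∨ not a)) ∧ b))) ∨ (a ∨ a)) → ((a → a) → not a)) → not (not b → not b)): 0 ≤ 0, so result = 1
not (not (not ((not a → (not a ∨ ((b ∨ (b ∨ not a)) ∧ b))) ∨ (a ∨ a)) → ((a → a) → not a)) → not (not b → not b)): Gödel ¬ of 1 = 0 (operand ≠ 0)

0.00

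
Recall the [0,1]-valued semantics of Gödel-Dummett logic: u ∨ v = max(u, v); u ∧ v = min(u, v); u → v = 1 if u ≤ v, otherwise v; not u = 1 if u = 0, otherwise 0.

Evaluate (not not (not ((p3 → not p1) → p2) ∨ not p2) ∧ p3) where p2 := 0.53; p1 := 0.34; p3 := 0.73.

0.00

not p1: Gödel ¬ of 0.34 = 0 (operand ≠ 0)
(p3 → not p1): 0.73 > 0, so result = 0
((p3 → not p1) → p2): 0 ≤ 0.53, so result = 1
not ((p3 → not p1) → p2): Gödel ¬ of 1 = 0 (operand ≠ 0)
not p2: Gödel ¬ of 0.53 = 0 (operand ≠ 0)
(not ((p3 → not p1) → p2) ∨ not p2) = max(0, 0) = 0
not (not ((p3 → not p1) → p2) ∨ not p2): Gödel ¬ of 0 = 1 (operand is 0)
not not (not ((p3 → not p1) → p2) ∨ not p2): Gödel ¬ of 1 = 0 (operand ≠ 0)
(not not (not ((p3 → not p1) → p2) ∨ not p2) ∧ p3) = min(0, 0.73) = 0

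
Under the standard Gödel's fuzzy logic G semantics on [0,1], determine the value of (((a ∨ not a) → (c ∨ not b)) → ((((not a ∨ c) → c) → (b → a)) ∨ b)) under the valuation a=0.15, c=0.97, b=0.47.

not a: Gödel ¬ of 0.15 = 0 (operand ≠ 0)
(a ∨ not a) = max(0.15, 0) = 0.15
not b: Gödel ¬ of 0.47 = 0 (operand ≠ 0)
(c ∨ not b) = max(0.97, 0) = 0.97
((a ∨ not a) → (c ∨ not b)): 0.15 ≤ 0.97, so result = 1
not a: Gödel ¬ of 0.15 = 0 (operand ≠ 0)
(not a ∨ c) = max(0, 0.97) = 0.97
((not a ∨ c) → c): 0.97 ≤ 0.97, so result = 1
(b → a): 0.47 > 0.15, so result = 0.15
(((not a ∨ c) → c) → (b → a)): 1 > 0.15, so result = 0.15
((((not a ∨ c) → c) → (b → a)) ∨ b) = max(0.15, 0.47) = 0.47
(((a ∨ not a) → (c ∨ not b)) → ((((not a ∨ c) → c) → (b → a)) ∨ b)): 1 > 0.47, so result = 0.47

0.47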